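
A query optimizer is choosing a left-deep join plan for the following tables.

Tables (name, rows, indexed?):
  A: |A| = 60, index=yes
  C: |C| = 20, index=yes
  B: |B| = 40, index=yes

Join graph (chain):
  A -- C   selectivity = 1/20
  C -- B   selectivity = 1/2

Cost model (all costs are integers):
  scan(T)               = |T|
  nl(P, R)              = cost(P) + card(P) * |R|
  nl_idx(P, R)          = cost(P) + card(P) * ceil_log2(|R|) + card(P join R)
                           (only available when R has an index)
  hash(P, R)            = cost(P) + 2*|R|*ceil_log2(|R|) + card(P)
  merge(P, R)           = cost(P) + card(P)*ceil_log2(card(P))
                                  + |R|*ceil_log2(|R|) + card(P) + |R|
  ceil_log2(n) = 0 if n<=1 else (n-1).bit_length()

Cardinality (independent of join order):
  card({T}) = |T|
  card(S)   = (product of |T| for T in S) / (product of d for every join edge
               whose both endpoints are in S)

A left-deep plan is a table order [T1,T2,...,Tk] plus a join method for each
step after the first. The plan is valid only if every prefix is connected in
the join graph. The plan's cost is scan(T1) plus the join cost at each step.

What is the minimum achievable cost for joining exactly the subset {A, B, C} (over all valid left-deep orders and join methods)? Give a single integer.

Selinger DP over subsets of {A,B,C}:
  {A}: scan cost=60, card=60
  {C}: scan cost=20, card=20
  {B}: scan cost=40, card=40
  {AC}: card=60; try (A,nl_idx)→200, (C,hash)→320, (C,nl_idx)→420, (A,merge)→560, (C,merge)→600, (A,hash)→760 …(+2); best=200 via (A,nl_idx)
  {BC}: card=400; try (C,hash)→280, (B,merge)→420, (C,merge)→440, (B,hash)→520, (B,nl_idx)→540, (C,nl_idx)→640 …(+2); best=280 via (C,hash)
  {ABC}: card=1200; try (B,hash)→740, (B,merge)→900, (A,hash)→1400, (B,nl_idx)→1760, (B,nl)→2600, (A,nl_idx)→3880 …(+2); best=740 via (B,hash)

740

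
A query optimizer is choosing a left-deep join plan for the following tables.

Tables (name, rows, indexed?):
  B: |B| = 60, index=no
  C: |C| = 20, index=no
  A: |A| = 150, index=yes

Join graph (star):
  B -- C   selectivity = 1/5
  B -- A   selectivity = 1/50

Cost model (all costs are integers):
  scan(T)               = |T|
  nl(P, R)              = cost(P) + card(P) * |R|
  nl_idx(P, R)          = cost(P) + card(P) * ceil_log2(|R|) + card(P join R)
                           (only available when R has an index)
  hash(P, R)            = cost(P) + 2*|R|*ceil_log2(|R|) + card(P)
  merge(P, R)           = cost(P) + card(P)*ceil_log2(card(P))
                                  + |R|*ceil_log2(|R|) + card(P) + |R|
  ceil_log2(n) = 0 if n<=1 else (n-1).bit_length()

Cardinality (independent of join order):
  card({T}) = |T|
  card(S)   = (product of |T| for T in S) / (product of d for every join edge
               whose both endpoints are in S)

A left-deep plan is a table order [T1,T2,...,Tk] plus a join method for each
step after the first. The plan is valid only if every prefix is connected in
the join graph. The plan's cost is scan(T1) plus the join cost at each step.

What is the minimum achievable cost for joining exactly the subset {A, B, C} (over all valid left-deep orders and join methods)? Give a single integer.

Selinger DP over subsets of {A,B,C}:
  {B}: scan cost=60, card=60
  {C}: scan cost=20, card=20
  {A}: scan cost=150, card=150
  {BC}: card=240; try (C,hash)→320, (B,merge)→560, (C,merge)→600, (B,hash)→760, (B,nl)→1220, (C,nl)→1260; best=320 via (C,hash)
  {AB}: card=180; try (A,nl_idx)→720, (B,hash)→1020, (A,merge)→1830, (B,merge)→1920, (A,hash)→2520, (A,nl)→9060 …(+1); best=720 via (A,nl_idx)
  {ABC}: card=720; try (C,hash)→1100, (C,merge)→2460, (A,hash)→2960, (A,nl_idx)→2960, (A,merge)→3830, (C,nl)→4320 …(+1); best=1100 via (C,hash)

1100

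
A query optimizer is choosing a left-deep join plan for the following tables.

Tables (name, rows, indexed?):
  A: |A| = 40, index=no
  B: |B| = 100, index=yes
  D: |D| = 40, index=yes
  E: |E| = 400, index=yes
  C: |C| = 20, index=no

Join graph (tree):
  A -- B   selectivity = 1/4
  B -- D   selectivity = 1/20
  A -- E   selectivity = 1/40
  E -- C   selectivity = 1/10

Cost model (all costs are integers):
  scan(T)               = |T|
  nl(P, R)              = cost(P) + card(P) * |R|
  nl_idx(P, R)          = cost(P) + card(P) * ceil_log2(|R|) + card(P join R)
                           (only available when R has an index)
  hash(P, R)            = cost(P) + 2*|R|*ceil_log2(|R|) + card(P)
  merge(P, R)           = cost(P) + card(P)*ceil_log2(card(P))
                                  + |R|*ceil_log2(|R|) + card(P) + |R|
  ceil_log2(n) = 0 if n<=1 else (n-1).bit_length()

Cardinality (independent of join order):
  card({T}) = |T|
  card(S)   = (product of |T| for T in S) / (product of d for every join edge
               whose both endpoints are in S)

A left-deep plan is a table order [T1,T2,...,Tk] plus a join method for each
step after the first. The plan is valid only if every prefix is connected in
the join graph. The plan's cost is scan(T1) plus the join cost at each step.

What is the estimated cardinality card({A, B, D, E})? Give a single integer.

Tables in S: A(40), B(100), D(40), E(400)
Edges inside S: A-B(d=4), B-D(d=20), A-E(d=40)
numerator = 40 * 100 * 40 * 400 = 64000000
denominator = 4 * 20 * 40 = 3200
card(S) = 64000000 / 3200 = 20000

20000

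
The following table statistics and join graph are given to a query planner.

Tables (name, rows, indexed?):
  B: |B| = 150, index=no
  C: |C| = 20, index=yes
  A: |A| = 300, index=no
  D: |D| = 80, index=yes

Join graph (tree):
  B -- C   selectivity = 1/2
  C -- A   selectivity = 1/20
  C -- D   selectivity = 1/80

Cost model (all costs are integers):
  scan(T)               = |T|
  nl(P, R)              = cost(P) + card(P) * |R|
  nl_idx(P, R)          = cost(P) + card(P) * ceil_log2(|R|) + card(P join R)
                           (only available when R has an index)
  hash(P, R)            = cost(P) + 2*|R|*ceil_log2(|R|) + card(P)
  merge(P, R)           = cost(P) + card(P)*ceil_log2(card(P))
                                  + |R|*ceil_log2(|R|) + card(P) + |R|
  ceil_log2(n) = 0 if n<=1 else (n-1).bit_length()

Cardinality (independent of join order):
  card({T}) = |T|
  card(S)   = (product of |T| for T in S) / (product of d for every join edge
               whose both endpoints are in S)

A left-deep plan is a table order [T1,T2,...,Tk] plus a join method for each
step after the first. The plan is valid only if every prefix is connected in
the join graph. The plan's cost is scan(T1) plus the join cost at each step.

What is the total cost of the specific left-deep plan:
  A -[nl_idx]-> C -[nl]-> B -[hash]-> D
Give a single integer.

step 1: scan A: cost=300, card=300
step 2: join C via nl_idx
    card(P join C) = 300*20/(20) = 300
    cost = 300 + 300*5 + 300 = 2100
step 3: join B via nl
    card(P join B) = 300*150/(2) = 22500
    cost = 2100 + 300*150 = 47100
step 4: join D via hash
    card(P join D) = 22500*80/(80) = 22500
    cost = 47100 + 2*80*7 + 22500 = 70720

70720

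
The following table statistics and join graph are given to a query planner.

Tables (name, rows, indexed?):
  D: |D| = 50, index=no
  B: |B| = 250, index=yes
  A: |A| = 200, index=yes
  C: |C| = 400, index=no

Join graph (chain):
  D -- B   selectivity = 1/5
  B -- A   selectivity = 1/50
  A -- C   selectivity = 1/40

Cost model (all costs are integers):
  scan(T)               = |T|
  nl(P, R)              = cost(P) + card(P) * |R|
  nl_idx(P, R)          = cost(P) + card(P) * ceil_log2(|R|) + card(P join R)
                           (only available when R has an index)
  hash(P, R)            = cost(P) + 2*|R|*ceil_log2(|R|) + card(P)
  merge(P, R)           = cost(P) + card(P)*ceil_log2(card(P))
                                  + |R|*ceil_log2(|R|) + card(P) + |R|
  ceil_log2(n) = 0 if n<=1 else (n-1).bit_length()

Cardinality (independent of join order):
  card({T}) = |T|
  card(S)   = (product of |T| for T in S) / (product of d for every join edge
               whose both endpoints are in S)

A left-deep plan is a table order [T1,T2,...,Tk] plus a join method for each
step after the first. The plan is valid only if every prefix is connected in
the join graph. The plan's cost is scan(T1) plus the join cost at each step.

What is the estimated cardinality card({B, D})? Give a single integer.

2500

Tables in S: B(250), D(50)
Edges inside S: D-B(d=5)
numerator = 250 * 50 = 12500
denominator = 5 = 5
card(S) = 12500 / 5 = 2500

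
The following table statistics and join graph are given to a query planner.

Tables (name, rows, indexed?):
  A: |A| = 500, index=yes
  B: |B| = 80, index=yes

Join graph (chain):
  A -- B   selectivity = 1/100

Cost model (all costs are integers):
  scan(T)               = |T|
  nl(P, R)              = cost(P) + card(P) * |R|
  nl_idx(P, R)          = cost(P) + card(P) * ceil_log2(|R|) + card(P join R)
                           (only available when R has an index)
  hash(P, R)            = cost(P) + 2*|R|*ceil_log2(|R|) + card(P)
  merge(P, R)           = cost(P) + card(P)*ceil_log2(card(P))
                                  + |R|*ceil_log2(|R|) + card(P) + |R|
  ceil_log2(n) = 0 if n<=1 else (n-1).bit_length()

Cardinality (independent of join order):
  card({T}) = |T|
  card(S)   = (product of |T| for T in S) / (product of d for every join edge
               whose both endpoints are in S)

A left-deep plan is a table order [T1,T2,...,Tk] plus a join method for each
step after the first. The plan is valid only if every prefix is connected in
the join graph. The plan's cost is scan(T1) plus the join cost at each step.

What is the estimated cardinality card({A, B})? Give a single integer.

400

Tables in S: A(500), B(80)
Edges inside S: A-B(d=100)
numerator = 500 * 80 = 40000
denominator = 100 = 100
card(S) = 40000 / 100 = 400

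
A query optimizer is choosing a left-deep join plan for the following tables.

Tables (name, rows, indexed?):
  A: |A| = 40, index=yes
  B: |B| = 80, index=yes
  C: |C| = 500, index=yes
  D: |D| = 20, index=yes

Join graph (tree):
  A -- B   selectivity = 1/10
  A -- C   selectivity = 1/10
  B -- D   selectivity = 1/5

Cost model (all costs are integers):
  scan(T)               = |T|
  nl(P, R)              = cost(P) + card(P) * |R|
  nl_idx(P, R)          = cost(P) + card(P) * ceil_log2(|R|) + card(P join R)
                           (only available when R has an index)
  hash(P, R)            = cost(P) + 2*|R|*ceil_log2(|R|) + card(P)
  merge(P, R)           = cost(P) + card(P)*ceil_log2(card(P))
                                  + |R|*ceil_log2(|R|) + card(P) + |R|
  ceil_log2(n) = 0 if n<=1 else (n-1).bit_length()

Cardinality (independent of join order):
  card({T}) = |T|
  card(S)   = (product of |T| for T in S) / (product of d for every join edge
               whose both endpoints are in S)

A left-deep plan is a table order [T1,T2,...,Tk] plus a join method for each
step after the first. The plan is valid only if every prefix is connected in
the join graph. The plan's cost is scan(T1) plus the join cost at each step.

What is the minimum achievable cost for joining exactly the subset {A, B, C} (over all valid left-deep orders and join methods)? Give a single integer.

Selinger DP over subsets of {A,B,C}:
  {A}: scan cost=40, card=40
  {B}: scan cost=80, card=80
  {C}: scan cost=500, card=500
  {AB}: card=320; try (B,nl_idx)→640, (A,hash)→640, (A,nl_idx)→880, (B,merge)→960, (A,merge)→1000, (B,hash)→1200 …(+2); best=640 via (B,nl_idx)
  {AC}: card=2000; try (A,hash)→1480, (C,nl_idx)→2400, (C,merge)→5320, (A,nl_idx)→5500, (A,merge)→5780, (C,hash)→9080 …(+2); best=1480 via (A,hash)
  {ABC}: card=16000; try (B,hash)→4600, (C,merge)→8840, (C,hash)→9960, (C,nl_idx)→19520, (B,merge)→26120, (B,nl_idx)→31480 …(+2); best=4600 via (B,hash)

4600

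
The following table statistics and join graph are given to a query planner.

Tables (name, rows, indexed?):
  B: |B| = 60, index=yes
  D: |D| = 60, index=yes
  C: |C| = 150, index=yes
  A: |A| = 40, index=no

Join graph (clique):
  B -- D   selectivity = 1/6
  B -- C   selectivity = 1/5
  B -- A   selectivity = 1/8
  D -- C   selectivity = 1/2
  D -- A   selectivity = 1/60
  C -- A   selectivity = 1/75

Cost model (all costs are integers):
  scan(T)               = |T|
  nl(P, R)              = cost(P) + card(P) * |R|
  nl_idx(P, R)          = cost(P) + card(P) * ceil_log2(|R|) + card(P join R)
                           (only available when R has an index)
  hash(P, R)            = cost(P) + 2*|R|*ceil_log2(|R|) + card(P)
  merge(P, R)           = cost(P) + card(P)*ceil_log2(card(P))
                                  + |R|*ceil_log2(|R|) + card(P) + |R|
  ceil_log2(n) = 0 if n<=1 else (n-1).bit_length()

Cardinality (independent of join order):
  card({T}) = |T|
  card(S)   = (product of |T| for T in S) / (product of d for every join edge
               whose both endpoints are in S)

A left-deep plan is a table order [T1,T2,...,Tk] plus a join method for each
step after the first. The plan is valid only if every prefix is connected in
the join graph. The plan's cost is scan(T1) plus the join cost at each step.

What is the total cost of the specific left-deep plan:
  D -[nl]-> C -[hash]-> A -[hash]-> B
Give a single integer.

step 1: scan D: cost=60, card=60
step 2: join C via nl
    card(P join C) = 60*150/(2) = 4500
    cost = 60 + 60*150 = 9060
step 3: join A via hash
    card(P join A) = 4500*40/(60*75) = 40
    cost = 9060 + 2*40*6 + 4500 = 14040
step 4: join B via hash
    card(P join B) = 40*60/(6*5*8) = 10
    cost = 14040 + 2*60*6 + 40 = 14800

14800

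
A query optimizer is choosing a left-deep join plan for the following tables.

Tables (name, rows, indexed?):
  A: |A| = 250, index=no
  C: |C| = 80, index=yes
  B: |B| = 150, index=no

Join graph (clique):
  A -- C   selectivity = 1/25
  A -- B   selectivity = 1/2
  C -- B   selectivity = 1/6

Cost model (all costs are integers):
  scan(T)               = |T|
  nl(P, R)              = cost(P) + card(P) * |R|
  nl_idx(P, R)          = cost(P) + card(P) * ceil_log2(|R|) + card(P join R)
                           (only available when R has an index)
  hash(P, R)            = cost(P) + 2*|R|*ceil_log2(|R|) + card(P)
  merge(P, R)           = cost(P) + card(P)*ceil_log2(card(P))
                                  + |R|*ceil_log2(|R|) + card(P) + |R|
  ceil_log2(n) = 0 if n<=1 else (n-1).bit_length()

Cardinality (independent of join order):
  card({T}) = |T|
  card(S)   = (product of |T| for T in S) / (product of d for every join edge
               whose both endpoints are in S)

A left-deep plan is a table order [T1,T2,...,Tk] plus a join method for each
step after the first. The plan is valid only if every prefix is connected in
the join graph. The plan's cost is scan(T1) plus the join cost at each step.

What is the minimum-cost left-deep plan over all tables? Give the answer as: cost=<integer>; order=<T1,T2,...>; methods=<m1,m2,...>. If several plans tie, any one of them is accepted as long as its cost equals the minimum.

cost=4820; order=A,C,B; methods=hash,hash

Selinger DP (subsets sized 1..n):
  {A}: scan cost=250, card=250
  {C}: scan cost=80, card=80
  {B}: scan cost=150, card=150
  {AC}: card=800; try (C,hash)→1620, (C,nl_idx)→2800, (A,merge)→2970, (C,merge)→3140, (A,hash)→4160, (A,nl)→20080 …(+1); best=1620 via (C,hash)
  {AB}: card=18750; try (B,hash)→2900, (A,merge)→3750, (B,merge)→3850, (A,hash)→4300, (A,nl)→37650, (B,nl)→37750; best=2900 via (B,hash)
  {BC}: card=2000; try (C,hash)→1420, (B,merge)→2070, (C,merge)→2140, (B,hash)→2560, (C,nl_idx)→3200, (B,nl)→12080 …(+1); best=1420 via (C,hash)
  {ABC}: card=10000; try (B,hash)→4820, (A,hash)→7420, (B,merge)→11770, (C,hash)→22770, (A,merge)→27670, (B,nl)→121620 …(+4); best=4820 via (B,hash)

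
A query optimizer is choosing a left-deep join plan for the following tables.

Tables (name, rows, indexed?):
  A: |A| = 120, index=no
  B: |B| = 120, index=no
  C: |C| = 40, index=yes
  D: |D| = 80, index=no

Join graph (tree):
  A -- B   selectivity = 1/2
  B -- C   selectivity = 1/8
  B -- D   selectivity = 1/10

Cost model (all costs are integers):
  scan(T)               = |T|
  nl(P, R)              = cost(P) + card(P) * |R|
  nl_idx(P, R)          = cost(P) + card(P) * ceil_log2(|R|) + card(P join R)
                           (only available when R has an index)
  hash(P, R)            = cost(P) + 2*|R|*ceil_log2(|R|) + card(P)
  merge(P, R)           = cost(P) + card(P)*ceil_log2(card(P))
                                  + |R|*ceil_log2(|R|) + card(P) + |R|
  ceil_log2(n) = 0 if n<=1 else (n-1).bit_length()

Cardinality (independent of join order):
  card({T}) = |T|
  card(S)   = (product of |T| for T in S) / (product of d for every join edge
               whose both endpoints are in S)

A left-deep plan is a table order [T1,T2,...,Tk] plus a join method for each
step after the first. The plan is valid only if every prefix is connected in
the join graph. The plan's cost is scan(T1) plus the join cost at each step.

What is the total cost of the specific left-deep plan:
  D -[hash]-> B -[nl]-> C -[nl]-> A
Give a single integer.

step 1: scan D: cost=80, card=80
step 2: join B via hash
    card(P join B) = 80*120/(10) = 960
    cost = 80 + 2*120*7 + 80 = 1840
step 3: join C via nl
    card(P join C) = 960*40/(8) = 4800
    cost = 1840 + 960*40 = 40240
step 4: join A via nl
    card(P join A) = 4800*120/(2) = 288000
    cost = 40240 + 4800*120 = 616240

616240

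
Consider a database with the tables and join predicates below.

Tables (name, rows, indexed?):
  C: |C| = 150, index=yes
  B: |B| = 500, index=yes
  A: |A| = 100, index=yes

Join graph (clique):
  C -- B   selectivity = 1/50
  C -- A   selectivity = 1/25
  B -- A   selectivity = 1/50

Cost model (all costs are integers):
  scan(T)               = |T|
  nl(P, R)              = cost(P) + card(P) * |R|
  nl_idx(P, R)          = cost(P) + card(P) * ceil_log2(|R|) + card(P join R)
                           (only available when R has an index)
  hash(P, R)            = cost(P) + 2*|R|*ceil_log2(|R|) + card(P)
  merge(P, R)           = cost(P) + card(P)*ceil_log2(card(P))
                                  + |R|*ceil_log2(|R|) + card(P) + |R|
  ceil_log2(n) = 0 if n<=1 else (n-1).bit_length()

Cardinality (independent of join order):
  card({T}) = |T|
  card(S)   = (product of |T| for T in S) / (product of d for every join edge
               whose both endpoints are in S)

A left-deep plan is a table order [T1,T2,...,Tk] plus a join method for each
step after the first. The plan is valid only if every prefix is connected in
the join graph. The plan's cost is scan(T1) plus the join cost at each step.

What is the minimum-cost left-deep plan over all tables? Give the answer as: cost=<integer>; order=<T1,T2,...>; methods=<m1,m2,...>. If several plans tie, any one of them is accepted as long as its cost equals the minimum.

Selinger DP (subsets sized 1..n):
  {C}: scan cost=150, card=150
  {B}: scan cost=500, card=500
  {A}: scan cost=100, card=100
  {BC}: card=1500; try (B,nl_idx)→3000, (C,hash)→3400, (C,nl_idx)→6000, (B,merge)→6500, (C,merge)→6850, (B,hash)→9300 …(+2); best=3000 via (B,nl_idx)
  {AC}: card=600; try (C,nl_idx)→1500, (A,hash)→1700, (A,nl_idx)→1800, (C,merge)→2250, (A,merge)→2300, (C,hash)→2600 …(+2); best=1500 via (C,nl_idx)
  {AB}: card=1000; try (B,nl_idx)→2000, (A,hash)→2400, (A,nl_idx)→5000, (B,merge)→5900, (A,merge)→6300, (B,hash)→9200 …(+2); best=2000 via (B,nl_idx)
  {ABC}: card=120; try (C,hash)→5400, (A,hash)→5900, (B,nl_idx)→7020, (C,nl_idx)→10120, (B,hash)→11100, (B,merge)→13100 …(+6); best=5400 via (C,hash)

cost=5400; order=A,B,C; methods=nl_idx,hash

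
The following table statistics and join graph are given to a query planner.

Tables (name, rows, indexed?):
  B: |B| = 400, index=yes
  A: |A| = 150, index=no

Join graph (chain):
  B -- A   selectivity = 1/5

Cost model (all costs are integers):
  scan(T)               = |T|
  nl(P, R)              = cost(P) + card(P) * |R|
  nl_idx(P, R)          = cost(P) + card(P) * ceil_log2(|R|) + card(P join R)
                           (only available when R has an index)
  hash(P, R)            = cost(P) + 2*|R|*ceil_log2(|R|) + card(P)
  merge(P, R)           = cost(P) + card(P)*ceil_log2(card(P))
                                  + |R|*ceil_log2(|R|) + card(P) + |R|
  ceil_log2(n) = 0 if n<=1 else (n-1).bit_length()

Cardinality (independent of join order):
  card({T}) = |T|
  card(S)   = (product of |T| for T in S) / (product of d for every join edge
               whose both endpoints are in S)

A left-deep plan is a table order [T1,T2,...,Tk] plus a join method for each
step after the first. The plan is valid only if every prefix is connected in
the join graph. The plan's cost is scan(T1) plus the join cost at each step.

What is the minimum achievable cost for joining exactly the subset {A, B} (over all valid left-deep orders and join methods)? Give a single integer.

Selinger DP over subsets of {A,B}:
  {B}: scan cost=400, card=400
  {A}: scan cost=150, card=150
  {AB}: card=12000; try (A,hash)→3200, (B,merge)→5500, (A,merge)→5750, (B,hash)→7500, (B,nl_idx)→13500, (B,nl)→60150 …(+1); best=3200 via (A,hash)

3200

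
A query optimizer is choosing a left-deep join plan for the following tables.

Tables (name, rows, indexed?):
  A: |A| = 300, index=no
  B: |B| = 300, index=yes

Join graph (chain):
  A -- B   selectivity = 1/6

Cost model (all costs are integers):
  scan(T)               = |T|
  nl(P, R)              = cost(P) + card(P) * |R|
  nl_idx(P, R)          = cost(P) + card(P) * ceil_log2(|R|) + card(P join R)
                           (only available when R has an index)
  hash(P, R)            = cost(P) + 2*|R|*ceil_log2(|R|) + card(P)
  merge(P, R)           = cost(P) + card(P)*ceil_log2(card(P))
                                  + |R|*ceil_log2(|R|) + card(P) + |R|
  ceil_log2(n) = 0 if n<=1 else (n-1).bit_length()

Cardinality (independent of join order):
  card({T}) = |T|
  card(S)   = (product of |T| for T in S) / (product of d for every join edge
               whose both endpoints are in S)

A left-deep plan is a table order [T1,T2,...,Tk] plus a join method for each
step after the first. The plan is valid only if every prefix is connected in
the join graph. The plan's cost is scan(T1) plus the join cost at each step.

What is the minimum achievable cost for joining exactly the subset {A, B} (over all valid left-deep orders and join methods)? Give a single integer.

6000

Selinger DP over subsets of {A,B}:
  {A}: scan cost=300, card=300
  {B}: scan cost=300, card=300
  {AB}: card=15000; try (B,hash)→6000, (A,hash)→6000, (B,merge)→6300, (A,merge)→6300, (B,nl_idx)→18000, (B,nl)→90300 …(+1); best=6000 via (B,hash)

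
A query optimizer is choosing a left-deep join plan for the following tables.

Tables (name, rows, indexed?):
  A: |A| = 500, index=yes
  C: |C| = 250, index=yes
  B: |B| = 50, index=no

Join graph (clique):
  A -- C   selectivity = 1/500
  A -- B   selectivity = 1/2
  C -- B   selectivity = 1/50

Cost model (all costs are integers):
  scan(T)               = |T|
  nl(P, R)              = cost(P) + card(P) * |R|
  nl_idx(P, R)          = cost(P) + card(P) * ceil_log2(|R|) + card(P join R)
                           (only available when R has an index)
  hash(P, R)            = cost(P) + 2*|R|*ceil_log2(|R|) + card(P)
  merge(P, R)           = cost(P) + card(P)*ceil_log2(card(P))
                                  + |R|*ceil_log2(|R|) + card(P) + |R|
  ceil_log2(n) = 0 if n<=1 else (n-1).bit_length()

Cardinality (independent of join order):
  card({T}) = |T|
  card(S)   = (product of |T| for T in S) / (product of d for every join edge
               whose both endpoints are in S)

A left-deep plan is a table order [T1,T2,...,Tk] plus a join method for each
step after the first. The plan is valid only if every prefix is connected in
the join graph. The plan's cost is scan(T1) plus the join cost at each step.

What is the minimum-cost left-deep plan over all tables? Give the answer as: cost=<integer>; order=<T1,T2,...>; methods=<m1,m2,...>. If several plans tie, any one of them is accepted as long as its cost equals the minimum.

cost=3075; order=B,C,A; methods=nl_idx,nl_idx

Selinger DP (subsets sized 1..n):
  {A}: scan cost=500, card=500
  {C}: scan cost=250, card=250
  {B}: scan cost=50, card=50
  {AC}: card=250; try (A,nl_idx)→2750, (C,nl_idx)→4750, (C,hash)→5000, (A,merge)→7500, (C,merge)→7750, (A,hash)→9500 …(+2); best=2750 via (A,nl_idx)
  {AB}: card=12500; try (B,hash)→1600, (A,merge)→5400, (B,merge)→5850, (A,hash)→9100, (A,nl_idx)→13000, (A,nl)→25050 …(+1); best=1600 via (B,hash)
  {BC}: card=250; try (C,nl_idx)→700, (B,hash)→1100, (C,merge)→2650, (B,merge)→2850, (C,hash)→4100, (C,nl)→12550 …(+1); best=700 via (C,nl_idx)
  {ABC}: card=125; try (A,nl_idx)→3075, (B,hash)→3600, (B,merge)→5350, (A,merge)→7950, (A,hash)→9950, (B,nl)→15250 …(+5); best=3075 via (A,nl_idx)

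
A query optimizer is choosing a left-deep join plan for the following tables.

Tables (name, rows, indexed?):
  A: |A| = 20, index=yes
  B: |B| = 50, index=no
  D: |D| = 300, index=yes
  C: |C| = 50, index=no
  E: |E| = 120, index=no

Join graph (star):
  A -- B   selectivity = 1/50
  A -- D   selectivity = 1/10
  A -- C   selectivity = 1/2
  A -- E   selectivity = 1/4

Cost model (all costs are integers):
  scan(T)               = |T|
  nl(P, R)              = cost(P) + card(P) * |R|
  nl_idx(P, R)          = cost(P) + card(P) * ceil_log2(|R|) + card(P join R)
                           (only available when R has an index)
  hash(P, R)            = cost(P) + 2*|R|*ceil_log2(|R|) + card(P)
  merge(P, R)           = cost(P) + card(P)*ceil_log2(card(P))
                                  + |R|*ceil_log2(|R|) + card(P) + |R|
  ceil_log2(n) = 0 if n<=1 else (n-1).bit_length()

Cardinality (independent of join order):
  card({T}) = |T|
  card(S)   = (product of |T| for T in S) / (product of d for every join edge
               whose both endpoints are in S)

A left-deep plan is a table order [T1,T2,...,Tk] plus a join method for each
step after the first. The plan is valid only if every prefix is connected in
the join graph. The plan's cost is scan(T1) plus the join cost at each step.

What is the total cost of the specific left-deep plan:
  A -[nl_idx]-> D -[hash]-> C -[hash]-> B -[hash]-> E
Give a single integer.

34280

step 1: scan A: cost=20, card=20
step 2: join D via nl_idx
    card(P join D) = 20*300/(10) = 600
    cost = 20 + 20*9 + 600 = 800
step 3: join C via hash
    card(P join C) = 600*50/(2) = 15000
    cost = 800 + 2*50*6 + 600 = 2000
step 4: join B via hash
    card(P join B) = 15000*50/(50) = 15000
    cost = 2000 + 2*50*6 + 15000 = 17600
step 5: join E via hash
    card(P join E) = 15000*120/(4) = 450000
    cost = 17600 + 2*120*7 + 15000 = 34280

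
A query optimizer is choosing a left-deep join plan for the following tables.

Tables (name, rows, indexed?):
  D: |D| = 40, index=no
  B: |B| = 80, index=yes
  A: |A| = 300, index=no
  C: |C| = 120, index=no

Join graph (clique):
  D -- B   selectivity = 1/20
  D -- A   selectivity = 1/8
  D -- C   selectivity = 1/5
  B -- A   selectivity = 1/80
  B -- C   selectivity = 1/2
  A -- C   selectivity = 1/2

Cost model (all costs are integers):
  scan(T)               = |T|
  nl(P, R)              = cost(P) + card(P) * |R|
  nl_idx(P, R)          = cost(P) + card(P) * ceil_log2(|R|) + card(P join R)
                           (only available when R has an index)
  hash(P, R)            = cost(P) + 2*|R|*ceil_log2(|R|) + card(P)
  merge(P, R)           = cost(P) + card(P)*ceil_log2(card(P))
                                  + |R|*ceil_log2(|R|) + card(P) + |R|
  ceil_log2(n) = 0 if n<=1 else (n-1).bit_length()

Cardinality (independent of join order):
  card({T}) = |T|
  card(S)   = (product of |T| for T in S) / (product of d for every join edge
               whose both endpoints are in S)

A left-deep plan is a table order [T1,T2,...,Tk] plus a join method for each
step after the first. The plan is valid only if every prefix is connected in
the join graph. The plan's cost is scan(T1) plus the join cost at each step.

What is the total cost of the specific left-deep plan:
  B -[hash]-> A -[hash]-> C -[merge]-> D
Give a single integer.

step 1: scan B: cost=80, card=80
step 2: join A via hash
    card(P join A) = 80*300/(80) = 300
    cost = 80 + 2*300*9 + 80 = 5560
step 3: join C via hash
    card(P join C) = 300*120/(2*2) = 9000
    cost = 5560 + 2*120*7 + 300 = 7540
step 4: join D via merge
    card(P join D) = 9000*40/(20*8*5) = 450
    cost = 7540 + 9000*14 + 40*6 + 9000 + 40 = 142820

142820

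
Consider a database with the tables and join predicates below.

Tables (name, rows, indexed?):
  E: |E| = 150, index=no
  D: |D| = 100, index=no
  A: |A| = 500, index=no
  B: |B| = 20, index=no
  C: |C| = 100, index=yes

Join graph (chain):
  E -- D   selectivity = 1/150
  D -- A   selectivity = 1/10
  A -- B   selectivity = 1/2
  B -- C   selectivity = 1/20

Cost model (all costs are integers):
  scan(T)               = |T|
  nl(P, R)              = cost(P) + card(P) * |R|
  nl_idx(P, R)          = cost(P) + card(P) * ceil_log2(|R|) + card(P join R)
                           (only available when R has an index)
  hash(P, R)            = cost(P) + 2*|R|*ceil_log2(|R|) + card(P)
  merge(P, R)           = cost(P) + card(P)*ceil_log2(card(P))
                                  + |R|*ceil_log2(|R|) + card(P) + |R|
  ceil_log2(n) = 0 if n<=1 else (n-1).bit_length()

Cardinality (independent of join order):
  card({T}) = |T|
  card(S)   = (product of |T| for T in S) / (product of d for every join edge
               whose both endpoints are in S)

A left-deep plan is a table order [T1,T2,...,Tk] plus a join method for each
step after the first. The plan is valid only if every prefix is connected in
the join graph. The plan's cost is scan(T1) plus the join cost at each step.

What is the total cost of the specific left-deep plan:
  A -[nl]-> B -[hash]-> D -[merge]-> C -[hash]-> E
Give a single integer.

1120100

step 1: scan A: cost=500, card=500
step 2: join B via nl
    card(P join B) = 500*20/(2) = 5000
    cost = 500 + 500*20 = 10500
step 3: join D via hash
    card(P join D) = 5000*100/(10) = 50000
    cost = 10500 + 2*100*7 + 5000 = 16900
step 4: join C via merge
    card(P join C) = 50000*100/(20) = 250000
    cost = 16900 + 50000*16 + 100*7 + 50000 + 100 = 867700
step 5: join E via hash
    card(P join E) = 250000*150/(150) = 250000
    cost = 867700 + 2*150*8 + 250000 = 1120100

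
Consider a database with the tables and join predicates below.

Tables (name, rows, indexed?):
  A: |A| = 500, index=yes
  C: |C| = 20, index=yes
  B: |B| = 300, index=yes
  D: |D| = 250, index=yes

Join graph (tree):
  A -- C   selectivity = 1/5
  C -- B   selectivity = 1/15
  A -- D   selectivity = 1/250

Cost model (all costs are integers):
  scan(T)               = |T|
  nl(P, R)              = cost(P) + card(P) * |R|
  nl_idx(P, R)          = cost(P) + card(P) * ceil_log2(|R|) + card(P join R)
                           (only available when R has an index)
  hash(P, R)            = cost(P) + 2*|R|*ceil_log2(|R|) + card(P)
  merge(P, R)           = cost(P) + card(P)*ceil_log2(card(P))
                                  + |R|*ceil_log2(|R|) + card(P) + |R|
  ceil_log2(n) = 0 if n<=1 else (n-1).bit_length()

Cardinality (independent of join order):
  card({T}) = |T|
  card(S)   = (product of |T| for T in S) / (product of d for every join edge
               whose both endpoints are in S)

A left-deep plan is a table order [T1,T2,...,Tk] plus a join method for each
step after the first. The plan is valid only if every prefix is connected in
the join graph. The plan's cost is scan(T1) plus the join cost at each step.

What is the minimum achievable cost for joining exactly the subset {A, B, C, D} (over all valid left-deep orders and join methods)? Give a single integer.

11100

Selinger DP over subsets of {A,B,C,D}:
  {A}: scan cost=500, card=500
  {C}: scan cost=20, card=20
  {B}: scan cost=300, card=300
  {D}: scan cost=250, card=250
  {AC}: card=2000; try (C,hash)→1200, (A,nl_idx)→2200, (C,nl_idx)→5000, (A,merge)→5140, (C,merge)→5620, (A,hash)→9040 …(+2); best=1200 via (C,hash)
  {AD}: card=500; try (A,nl_idx)→3000, (D,hash)→5000, (D,nl_idx)→5000, (A,merge)→7500, (D,merge)→7750, (A,hash)→9500 …(+2); best=3000 via (A,nl_idx)
  {BC}: card=400; try (B,nl_idx)→600, (C,hash)→800, (C,nl_idx)→2200, (B,merge)→3140, (C,merge)→3420, (B,hash)→5440 …(+2); best=600 via (B,nl_idx)
  {ABC}: card=40000; try (B,hash)→8600, (A,merge)→9600, (A,hash)→10000, (B,merge)→28200, (A,nl_idx)→44200, (B,nl_idx)→59200 …(+2); best=8600 via (B,hash)
  {ACD}: card=2000; try (C,hash)→3700, (D,hash)→7200, (C,nl_idx)→7500, (C,merge)→8120, (C,nl)→13000, (D,nl_idx)→19200 …(+2); best=3700 via (C,hash)
  {ABCD}: card=40000; try (B,hash)→11100, (B,merge)→30700, (D,hash)→52600, (B,nl_idx)→61700, (D,nl_idx)→368600, (B,nl)→603700 …(+2); best=11100 via (B,hash)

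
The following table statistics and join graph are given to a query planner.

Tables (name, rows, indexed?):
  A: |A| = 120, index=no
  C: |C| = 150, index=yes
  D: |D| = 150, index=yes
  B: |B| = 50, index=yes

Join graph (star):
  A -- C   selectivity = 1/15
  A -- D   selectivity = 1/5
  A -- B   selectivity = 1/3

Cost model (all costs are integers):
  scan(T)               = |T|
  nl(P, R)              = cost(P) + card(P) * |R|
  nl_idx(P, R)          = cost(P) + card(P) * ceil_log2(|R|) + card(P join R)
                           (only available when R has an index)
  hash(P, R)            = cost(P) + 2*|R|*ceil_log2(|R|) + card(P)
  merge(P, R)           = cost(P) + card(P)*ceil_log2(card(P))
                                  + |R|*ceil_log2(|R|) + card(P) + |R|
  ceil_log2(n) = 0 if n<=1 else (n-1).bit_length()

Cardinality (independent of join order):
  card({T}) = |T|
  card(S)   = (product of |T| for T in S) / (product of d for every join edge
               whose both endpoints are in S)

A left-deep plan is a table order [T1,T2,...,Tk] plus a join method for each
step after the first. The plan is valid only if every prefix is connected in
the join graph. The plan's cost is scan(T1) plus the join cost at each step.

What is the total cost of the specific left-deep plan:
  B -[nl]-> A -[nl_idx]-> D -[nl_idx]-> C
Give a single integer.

step 1: scan B: cost=50, card=50
step 2: join A via nl
    card(P join A) = 50*120/(3) = 2000
    cost = 50 + 50*120 = 6050
step 3: join D via nl_idx
    card(P join D) = 2000*150/(5) = 60000
    cost = 6050 + 2000*8 + 60000 = 82050
step 4: join C via nl_idx
    card(P join C) = 60000*150/(15) = 600000
    cost = 82050 + 60000*8 + 600000 = 1162050

1162050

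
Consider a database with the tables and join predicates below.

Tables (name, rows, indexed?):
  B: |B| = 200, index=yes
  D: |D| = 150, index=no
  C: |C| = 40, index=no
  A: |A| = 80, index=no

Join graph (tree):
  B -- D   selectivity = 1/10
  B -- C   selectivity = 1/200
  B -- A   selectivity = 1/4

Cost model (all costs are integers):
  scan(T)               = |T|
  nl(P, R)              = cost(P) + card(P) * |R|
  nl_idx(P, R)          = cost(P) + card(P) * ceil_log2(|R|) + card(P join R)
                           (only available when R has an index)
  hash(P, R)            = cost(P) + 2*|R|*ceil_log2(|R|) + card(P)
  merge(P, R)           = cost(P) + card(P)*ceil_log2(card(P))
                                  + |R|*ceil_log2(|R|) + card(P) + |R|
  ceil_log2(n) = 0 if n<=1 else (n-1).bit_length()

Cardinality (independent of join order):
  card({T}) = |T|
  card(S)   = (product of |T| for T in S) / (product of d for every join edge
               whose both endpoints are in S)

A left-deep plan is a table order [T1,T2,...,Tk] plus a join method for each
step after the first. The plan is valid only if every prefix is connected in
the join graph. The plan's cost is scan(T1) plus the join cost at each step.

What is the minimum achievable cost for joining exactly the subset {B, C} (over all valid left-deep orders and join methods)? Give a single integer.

400

Selinger DP over subsets of {B,C}:
  {B}: scan cost=200, card=200
  {C}: scan cost=40, card=40
  {BC}: card=40; try (B,nl_idx)→400, (C,hash)→880, (B,merge)→2120, (C,merge)→2280, (B,hash)→3280, (B,nl)→8040 …(+1); best=400 via (B,nl_idx)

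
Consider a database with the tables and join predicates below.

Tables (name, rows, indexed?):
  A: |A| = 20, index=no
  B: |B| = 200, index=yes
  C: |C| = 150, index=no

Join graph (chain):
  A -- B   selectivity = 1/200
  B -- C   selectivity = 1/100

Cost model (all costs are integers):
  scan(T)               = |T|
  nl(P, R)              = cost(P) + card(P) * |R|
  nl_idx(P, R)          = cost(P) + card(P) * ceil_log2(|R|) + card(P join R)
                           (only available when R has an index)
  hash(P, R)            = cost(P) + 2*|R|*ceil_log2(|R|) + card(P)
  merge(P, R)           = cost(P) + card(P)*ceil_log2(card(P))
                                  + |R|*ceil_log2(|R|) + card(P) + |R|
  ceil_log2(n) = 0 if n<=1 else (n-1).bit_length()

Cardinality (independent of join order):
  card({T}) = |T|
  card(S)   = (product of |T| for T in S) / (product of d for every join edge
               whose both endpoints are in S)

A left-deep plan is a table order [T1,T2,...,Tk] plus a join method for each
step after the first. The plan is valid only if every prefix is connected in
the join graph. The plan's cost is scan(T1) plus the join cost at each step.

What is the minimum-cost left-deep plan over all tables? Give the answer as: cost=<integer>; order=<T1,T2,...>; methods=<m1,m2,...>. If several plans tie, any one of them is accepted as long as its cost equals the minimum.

Selinger DP (subsets sized 1..n):
  {A}: scan cost=20, card=20
  {B}: scan cost=200, card=200
  {C}: scan cost=150, card=150
  {AB}: card=20; try (B,nl_idx)→200, (A,hash)→600, (B,merge)→1940, (A,merge)→2120, (B,hash)→3240, (B,nl)→4020 …(+1); best=200 via (B,nl_idx)
  {BC}: card=300; try (B,nl_idx)→1650, (C,hash)→2800, (B,merge)→3300, (C,merge)→3350, (B,hash)→3500, (B,nl)→30150 …(+1); best=1650 via (B,nl_idx)
  {ABC}: card=30; try (C,merge)→1670, (A,hash)→2150, (C,hash)→2620, (C,nl)→3200, (A,merge)→4770, (A,nl)→7650; best=1670 via (C,merge)

cost=1670; order=A,B,C; methods=nl_idx,merge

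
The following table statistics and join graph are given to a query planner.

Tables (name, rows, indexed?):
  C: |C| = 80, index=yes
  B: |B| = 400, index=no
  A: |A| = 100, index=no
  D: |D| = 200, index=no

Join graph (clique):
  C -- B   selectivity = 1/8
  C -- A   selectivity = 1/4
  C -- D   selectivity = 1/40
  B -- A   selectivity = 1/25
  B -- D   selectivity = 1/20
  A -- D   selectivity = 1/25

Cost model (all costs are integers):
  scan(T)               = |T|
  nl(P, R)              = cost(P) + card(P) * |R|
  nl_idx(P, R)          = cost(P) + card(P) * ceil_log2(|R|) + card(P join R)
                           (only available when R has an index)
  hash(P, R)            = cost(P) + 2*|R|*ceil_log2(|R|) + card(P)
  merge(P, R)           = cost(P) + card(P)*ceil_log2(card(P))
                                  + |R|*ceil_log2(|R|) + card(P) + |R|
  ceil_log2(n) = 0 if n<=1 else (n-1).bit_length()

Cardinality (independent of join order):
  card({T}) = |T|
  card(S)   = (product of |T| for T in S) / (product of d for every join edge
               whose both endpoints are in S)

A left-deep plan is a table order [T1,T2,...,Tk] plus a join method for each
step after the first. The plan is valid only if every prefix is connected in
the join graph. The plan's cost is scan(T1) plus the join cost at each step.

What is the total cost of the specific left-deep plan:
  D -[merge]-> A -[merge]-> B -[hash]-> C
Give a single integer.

17360

step 1: scan D: cost=200, card=200
step 2: join A via merge
    card(P join A) = 200*100/(25) = 800
    cost = 200 + 200*8 + 100*7 + 200 + 100 = 2800
step 3: join B via merge
    card(P join B) = 800*400/(25*20) = 640
    cost = 2800 + 800*10 + 400*9 + 800 + 400 = 15600
step 4: join C via hash
    card(P join C) = 640*80/(8*4*40) = 40
    cost = 15600 + 2*80*7 + 640 = 17360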